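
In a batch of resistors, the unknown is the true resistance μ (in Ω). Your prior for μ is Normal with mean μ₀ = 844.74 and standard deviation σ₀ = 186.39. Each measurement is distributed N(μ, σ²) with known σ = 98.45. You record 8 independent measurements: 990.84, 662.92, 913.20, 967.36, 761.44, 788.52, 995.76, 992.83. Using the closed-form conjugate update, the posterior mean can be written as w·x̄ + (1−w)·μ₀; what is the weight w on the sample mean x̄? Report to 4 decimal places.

For Normal data with known variance σ², a Normal(μ₀, σ₀²) prior on μ is conjugate. Posterior precision = 1/σ₀² + n/σ²; posterior mean is the precision-weighted average of μ₀ and x̄.
σ₀² = 186.39² = 34741.2321, σ² = 98.45² = 9692.4025. Prior precision 1/σ₀² = 1/34741.2321; data precision n/σ² = 8/9692.4025.
w = (n/σ²)/(1/σ₀² + n/σ²) = n·σ₀²/(σ² + n·σ₀²) = 8·34741.2321/(9692.4025 + 8·34741.2321) = 277929.8568/287622.2593 = 0.9663.

0.9663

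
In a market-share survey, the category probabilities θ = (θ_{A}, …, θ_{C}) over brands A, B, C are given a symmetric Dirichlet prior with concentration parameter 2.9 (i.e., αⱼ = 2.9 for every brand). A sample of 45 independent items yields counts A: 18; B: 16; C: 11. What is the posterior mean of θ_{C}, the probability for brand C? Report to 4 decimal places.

The Dirichlet prior is conjugate to the Multinomial likelihood: each posterior αⱼ = prior αⱼ + observed count nⱼ.
Posterior concentration: (20.9, 18.9, 13.9), total = 53.7.
E[θ_{C}|data] = α_{C}/Σα = 13.9/53.7 = 0.2588.

0.2588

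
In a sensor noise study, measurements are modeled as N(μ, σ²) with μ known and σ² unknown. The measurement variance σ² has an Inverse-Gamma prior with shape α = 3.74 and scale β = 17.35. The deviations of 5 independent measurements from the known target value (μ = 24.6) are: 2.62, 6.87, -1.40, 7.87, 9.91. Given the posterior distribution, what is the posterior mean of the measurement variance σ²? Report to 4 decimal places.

With known mean μ and an Inverse-Gamma(α, β) prior on σ², the Normal likelihood is conjugate: posterior is Inv-Gamma(α + n/2, β + Σ(xᵢ−μ)²/2).
Σ(xᵢ−μ)² = (2.62)² + (6.87)² + (-1.40)² + (7.87)² + (9.91)² = 216.1663.
Posterior: Inv-Gamma(3.74 + 5/2, 17.35 + 216.1663/2) = Inv-Gamma(6.24, 125.43315).
E[σ²|data] = β/(α−1) = 125.43315/5.24 = 23.9376.

23.9376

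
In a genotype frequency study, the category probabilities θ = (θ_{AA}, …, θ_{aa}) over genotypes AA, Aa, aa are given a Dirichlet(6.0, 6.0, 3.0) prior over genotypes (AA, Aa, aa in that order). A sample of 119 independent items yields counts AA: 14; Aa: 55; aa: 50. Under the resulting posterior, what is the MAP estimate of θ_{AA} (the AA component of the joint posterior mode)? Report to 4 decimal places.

The Dirichlet prior is conjugate to the Multinomial likelihood: each posterior αⱼ = prior αⱼ + observed count nⱼ.
Posterior concentration: (20.0, 61.0, 53.0), total = 134.0.
Joint mode component: (α_{AA}−1)/(Σα−K) = 19.0/131.0 = 0.1450.

0.1450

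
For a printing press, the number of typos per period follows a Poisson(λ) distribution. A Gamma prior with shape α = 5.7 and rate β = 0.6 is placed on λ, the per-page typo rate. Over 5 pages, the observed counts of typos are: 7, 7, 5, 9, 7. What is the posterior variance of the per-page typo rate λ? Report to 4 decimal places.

1.2978

With a Gamma(shape α, rate β) prior, the Poisson likelihood is conjugate: the posterior is Gamma(α + ΣXᵢ, β + n).
Sum of counts S = 35 over n = 5 pages.
Posterior: Gamma(α+S, β+n) = Gamma(5.7+35, 0.6+5) = Gamma(40.7, 5.6).
Var = α/β² = 40.7/5.6² = 1.2978.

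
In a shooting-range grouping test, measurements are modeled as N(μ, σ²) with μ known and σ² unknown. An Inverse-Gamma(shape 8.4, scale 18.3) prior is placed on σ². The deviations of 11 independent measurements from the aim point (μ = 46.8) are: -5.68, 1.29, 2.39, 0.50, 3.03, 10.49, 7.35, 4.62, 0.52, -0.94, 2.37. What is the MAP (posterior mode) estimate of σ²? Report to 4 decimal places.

With known mean μ and an Inverse-Gamma(α, β) prior on σ², the Normal likelihood is conjugate: posterior is Inv-Gamma(α + n/2, β + Σ(xᵢ−μ)²/2).
Σ(xᵢ−μ)² = (-5.68)² + (1.29)² + (2.39)² + (0.50)² + (3.03)² + (10.49)² + (7.35)² + (4.62)² + (0.52)² + (-0.94)² + (2.37)² = 241.2474.
Posterior: Inv-Gamma(8.4 + 11/2, 18.3 + 241.2474/2) = Inv-Gamma(13.90, 138.92370).
Mode = β/(α+1) = 138.92370/14.90 = 9.3237.

9.3237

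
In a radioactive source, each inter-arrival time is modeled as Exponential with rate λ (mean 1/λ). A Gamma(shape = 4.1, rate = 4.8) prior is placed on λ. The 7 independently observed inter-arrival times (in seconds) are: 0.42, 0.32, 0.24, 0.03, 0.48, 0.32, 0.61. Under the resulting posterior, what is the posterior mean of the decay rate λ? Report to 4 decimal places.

1.5374

With a Gamma(shape α, rate β) prior on the exponential rate λ, the posterior after n observations with total T = Σxᵢ is Gamma(α+n, β+T).
Sum of observations T = 2.42 seconds; n = 7.
Posterior: Gamma(4.1+7, 4.8+2.42) = Gamma(11.1, 7.22).
Posterior mean of λ = α/β = 11.1/7.22 = 1.5374.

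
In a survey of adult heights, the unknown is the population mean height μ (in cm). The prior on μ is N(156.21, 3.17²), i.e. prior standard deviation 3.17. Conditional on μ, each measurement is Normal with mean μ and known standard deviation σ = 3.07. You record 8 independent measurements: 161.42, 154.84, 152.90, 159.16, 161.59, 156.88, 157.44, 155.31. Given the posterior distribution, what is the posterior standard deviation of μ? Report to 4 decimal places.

For Normal data with known variance σ², a Normal(μ₀, σ₀²) prior on μ is conjugate. Posterior precision = 1/σ₀² + n/σ²; posterior mean is the precision-weighted average of μ₀ and x̄.
σ₀² = 3.17² = 10.0489, σ² = 3.07² = 9.4249; σ² + n·σ₀² = 9.4249 + 8·10.0489 = 89.8161.
Posterior precision = 1/σ₀² + n/σ² = 1/10.0489 + 8/9.4249 = (σ² + n·σ₀²)/(σ₀²σ²) = 89.8161/(10.0489·9.4249); posterior variance σₙ² = σ₀²σ²/(σ² + n·σ₀²) = 10.0489·9.4249/89.8161 = 1.054487.
Posterior SD = √σₙ² = √(10.0489·9.4249/89.8161) = 1.0269.

1.0269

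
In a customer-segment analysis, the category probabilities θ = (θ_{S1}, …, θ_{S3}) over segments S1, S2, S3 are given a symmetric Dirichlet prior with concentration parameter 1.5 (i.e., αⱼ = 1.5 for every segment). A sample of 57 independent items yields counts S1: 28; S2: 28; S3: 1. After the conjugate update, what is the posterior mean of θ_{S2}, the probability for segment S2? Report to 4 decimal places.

The Dirichlet prior is conjugate to the Multinomial likelihood: each posterior αⱼ = prior αⱼ + observed count nⱼ.
Posterior concentration: (29.5, 29.5, 2.5), total = 61.5.
E[θ_{S2}|data] = α_{S2}/Σα = 29.5/61.5 = 0.4797.

0.4797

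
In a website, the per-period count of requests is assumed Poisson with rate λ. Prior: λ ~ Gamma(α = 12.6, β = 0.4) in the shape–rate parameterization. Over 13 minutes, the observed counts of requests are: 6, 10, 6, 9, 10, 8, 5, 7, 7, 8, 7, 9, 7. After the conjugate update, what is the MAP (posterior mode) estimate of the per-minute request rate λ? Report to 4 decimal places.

With a Gamma(shape α, rate β) prior, the Poisson likelihood is conjugate: the posterior is Gamma(α + ΣXᵢ, β + n).
Sum of counts S = 99 over n = 13 minutes.
Posterior: Gamma(α+S, β+n) = Gamma(12.6+99, 0.4+13) = Gamma(111.6, 13.4).
Mode of Gamma(α,β) for α≥1 is (α−1)/β = 110.6/13.4 = 8.2537.

8.2537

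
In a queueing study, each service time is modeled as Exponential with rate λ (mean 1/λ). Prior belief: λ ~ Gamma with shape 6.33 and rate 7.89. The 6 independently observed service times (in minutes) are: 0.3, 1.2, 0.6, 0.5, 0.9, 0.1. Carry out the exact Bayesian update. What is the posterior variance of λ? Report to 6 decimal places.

With a Gamma(shape α, rate β) prior on the exponential rate λ, the posterior after n observations with total T = Σxᵢ is Gamma(α+n, β+T).
Sum of observations T = 3.6 minutes; n = 6.
Posterior: Gamma(6.33+6, 7.89+3.6) = Gamma(12.33, 11.49).
Var = α/β² = 0.093395.

0.093395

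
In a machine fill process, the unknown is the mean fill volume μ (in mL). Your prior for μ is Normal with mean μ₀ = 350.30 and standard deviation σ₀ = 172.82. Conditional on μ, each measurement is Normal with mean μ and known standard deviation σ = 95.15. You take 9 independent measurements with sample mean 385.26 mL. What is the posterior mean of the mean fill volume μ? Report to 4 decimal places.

384.1209

For Normal data with known variance σ², a Normal(μ₀, σ₀²) prior on μ is conjugate. Posterior precision = 1/σ₀² + n/σ²; posterior mean is the precision-weighted average of μ₀ and x̄.
n·x̄ = 9·385.26 = 3467.34.
σ₀² = 172.82² = 29866.7524, σ² = 95.15² = 9053.5225; σ² + n·σ₀² = 9053.5225 + 9·29866.7524 = 277854.2941.
Posterior mean = (μ₀/σ₀² + n·x̄/σ²)/(1/σ₀² + n/σ²) = (σ²·μ₀ + σ₀²·n·x̄)/(σ² + n·σ₀²) = (9053.5225·350.30 + 29866.7524·3467.34)/277854.2941 = 106729634.198366/277854.2941 = 384.1209.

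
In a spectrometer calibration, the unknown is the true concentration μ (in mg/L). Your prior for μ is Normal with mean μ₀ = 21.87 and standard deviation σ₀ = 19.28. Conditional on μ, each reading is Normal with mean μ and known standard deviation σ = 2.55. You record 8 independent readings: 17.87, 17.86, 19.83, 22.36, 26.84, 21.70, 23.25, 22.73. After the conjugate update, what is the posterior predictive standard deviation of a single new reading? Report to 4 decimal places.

2.7044

For Normal data with known variance σ², a Normal(μ₀, σ₀²) prior on μ is conjugate. Posterior precision = 1/σ₀² + n/σ²; posterior mean is the precision-weighted average of μ₀ and x̄.
σ₀² = 19.28² = 371.7184, σ² = 2.55² = 6.5025; σ² + n·σ₀² = 6.5025 + 8·371.7184 = 2980.2497.
Posterior precision = 1/σ₀² + n/σ² = 1/371.7184 + 8/6.5025 = (σ² + n·σ₀²)/(σ₀²σ²) = 2980.2497/(371.7184·6.5025); posterior variance σₙ² = σ₀²σ²/(σ² + n·σ₀²) = 371.7184·6.5025/2980.2497 = 0.811039.
Predictive variance for one new observation = σₙ² + σ² = 371.7184·6.5025/2980.2497 + 6.5025 = σ²·(σ₀² + 2980.2497)/2980.2497 = 6.5025·3351.9681/2980.2497 = 7.313539; SD = √(6.5025·3351.9681/2980.2497) = 2.7044.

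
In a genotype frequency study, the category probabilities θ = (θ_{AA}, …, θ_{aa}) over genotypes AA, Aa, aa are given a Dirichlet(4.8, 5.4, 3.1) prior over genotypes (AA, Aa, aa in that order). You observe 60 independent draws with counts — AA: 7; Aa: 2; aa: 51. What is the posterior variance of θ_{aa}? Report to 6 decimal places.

The Dirichlet prior is conjugate to the Multinomial likelihood: each posterior αⱼ = prior αⱼ + observed count nⱼ.
Posterior concentration: (11.8, 7.4, 54.1), total = 73.3.
Var[θ_j] = α_j(Σα−α_j)/((Σα)²(Σα+1)) = 54.1·19.2/(73.3²·74.3) = 0.002602.

0.002602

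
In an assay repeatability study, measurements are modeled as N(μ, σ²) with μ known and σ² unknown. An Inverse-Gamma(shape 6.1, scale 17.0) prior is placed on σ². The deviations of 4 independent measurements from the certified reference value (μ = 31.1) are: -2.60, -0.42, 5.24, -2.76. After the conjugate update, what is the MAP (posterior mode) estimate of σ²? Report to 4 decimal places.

4.1765

With known mean μ and an Inverse-Gamma(α, β) prior on σ², the Normal likelihood is conjugate: posterior is Inv-Gamma(α + n/2, β + Σ(xᵢ−μ)²/2).
Σ(xᵢ−μ)² = (-2.60)² + (-0.42)² + (5.24)² + (-2.76)² = 42.0116.
Posterior: Inv-Gamma(6.1 + 4/2, 17.0 + 42.0116/2) = Inv-Gamma(8.10, 38.00580).
Mode = β/(α+1) = 38.00580/9.10 = 4.1765.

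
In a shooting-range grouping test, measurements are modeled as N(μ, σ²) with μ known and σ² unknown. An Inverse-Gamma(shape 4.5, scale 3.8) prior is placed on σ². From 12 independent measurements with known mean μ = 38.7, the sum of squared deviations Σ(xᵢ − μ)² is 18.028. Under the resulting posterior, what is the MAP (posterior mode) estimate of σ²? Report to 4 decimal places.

1.1143

With known mean μ and an Inverse-Gamma(α, β) prior on σ², the Normal likelihood is conjugate: posterior is Inv-Gamma(α + n/2, β + Σ(xᵢ−μ)²/2).
Posterior: Inv-Gamma(4.5 + 12/2, 3.8 + 18.028/2) = Inv-Gamma(10.50, 12.8140).
Mode = β/(α+1) = 12.8140/11.50 = 1.1143.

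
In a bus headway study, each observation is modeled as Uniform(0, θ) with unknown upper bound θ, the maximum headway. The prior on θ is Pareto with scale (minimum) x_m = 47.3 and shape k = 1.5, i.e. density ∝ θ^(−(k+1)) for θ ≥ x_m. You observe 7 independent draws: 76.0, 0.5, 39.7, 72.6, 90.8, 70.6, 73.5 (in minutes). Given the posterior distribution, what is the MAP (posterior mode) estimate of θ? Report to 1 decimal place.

A Pareto(scale x_m, shape k) prior on the upper bound θ of Uniform(0, θ) is conjugate: posterior is Pareto(max(x_m, max xᵢ), k + n).
Sample maximum = 90.8; prior scale x_m = 47.3 → posterior scale = max = 90.8.
Posterior shape = 1.5 + 7 = 8.5.
The Pareto density is decreasing on [x_m, ∞), so the mode is x_m = 90.8.

90.8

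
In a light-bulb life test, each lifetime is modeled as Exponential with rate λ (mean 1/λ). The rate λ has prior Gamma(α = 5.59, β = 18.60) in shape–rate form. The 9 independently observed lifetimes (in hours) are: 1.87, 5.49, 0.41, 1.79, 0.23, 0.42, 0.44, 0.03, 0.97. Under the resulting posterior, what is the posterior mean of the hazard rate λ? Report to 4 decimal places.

0.4823

With a Gamma(shape α, rate β) prior on the exponential rate λ, the posterior after n observations with total T = Σxᵢ is Gamma(α+n, β+T).
Sum of observations T = 11.65 hours; n = 9.
Posterior: Gamma(5.59+9, 18.60+11.65) = Gamma(14.59, 30.25).
Posterior mean of λ = α/β = 14.59/30.25 = 0.4823.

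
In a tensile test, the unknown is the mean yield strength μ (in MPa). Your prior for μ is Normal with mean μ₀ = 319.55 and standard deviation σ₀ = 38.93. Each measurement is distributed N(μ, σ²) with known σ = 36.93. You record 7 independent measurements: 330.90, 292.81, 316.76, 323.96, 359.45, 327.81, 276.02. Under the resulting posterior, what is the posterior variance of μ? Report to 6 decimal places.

For Normal data with known variance σ², a Normal(μ₀, σ₀²) prior on μ is conjugate. Posterior precision = 1/σ₀² + n/σ²; posterior mean is the precision-weighted average of μ₀ and x̄.
σ₀² = 38.93² = 1515.5449, σ² = 36.93² = 1363.8249; σ² + n·σ₀² = 1363.8249 + 7·1515.5449 = 11972.6392.
Posterior precision = 1/σ₀² + n/σ² = 1/1515.5449 + 7/1363.8249 = (σ² + n·σ₀²)/(σ₀²σ²) = 11972.6392/(1515.5449·1363.8249); posterior variance σₙ² = σ₀²σ²/(σ² + n·σ₀²) = 1515.5449·1363.8249/11972.6392 = 172.638450.

172.638450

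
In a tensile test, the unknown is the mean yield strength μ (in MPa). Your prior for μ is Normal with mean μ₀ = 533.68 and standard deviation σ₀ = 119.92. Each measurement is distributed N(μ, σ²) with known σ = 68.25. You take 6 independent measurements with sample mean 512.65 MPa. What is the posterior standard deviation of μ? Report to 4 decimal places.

27.1400

For Normal data with known variance σ², a Normal(μ₀, σ₀²) prior on μ is conjugate. Posterior precision = 1/σ₀² + n/σ²; posterior mean is the precision-weighted average of μ₀ and x̄.
σ₀² = 119.92² = 14380.8064, σ² = 68.25² = 4658.0625; σ² + n·σ₀² = 4658.0625 + 6·14380.8064 = 90942.9009.
Posterior precision = 1/σ₀² + n/σ² = 1/14380.8064 + 6/4658.0625 = (σ² + n·σ₀²)/(σ₀²σ²) = 90942.9009/(14380.8064·4658.0625); posterior variance σₙ² = σ₀²σ²/(σ² + n·σ₀²) = 14380.8064·4658.0625/90942.9009 = 736.579704.
Posterior SD = √σₙ² = √(14380.8064·4658.0625/90942.9009) = 27.1400.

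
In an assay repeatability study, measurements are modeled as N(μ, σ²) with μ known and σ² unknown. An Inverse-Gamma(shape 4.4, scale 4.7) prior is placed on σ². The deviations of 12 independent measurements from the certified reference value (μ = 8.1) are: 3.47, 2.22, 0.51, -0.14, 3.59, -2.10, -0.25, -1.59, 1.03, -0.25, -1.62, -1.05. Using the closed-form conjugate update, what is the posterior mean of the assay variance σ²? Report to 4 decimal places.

2.7334

With known mean μ and an Inverse-Gamma(α, β) prior on σ², the Normal likelihood is conjugate: posterior is Inv-Gamma(α + n/2, β + Σ(xᵢ−μ)²/2).
Σ(xᵢ−μ)² = (3.47)² + (2.22)² + (0.51)² + (-0.14)² + (3.59)² + (-2.10)² + (-0.25)² + (-1.59)² + (1.03)² + (-0.25)² + (-1.62)² + (-1.05)² = 41.9880.
Posterior: Inv-Gamma(4.4 + 12/2, 4.7 + 41.9880/2) = Inv-Gamma(10.40, 25.69400).
E[σ²|data] = β/(α−1) = 25.69400/9.40 = 2.7334.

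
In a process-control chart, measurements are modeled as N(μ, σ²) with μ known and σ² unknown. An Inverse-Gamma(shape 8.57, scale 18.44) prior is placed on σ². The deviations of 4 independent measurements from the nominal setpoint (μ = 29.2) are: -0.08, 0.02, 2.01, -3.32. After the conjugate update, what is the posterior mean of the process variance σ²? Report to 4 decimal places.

With known mean μ and an Inverse-Gamma(α, β) prior on σ², the Normal likelihood is conjugate: posterior is Inv-Gamma(α + n/2, β + Σ(xᵢ−μ)²/2).
Σ(xᵢ−μ)² = (-0.08)² + (0.02)² + (2.01)² + (-3.32)² = 15.0693.
Posterior: Inv-Gamma(8.57 + 4/2, 18.44 + 15.0693/2) = Inv-Gamma(10.57, 25.97465).
E[σ²|data] = β/(α−1) = 25.97465/9.57 = 2.7142.

2.7142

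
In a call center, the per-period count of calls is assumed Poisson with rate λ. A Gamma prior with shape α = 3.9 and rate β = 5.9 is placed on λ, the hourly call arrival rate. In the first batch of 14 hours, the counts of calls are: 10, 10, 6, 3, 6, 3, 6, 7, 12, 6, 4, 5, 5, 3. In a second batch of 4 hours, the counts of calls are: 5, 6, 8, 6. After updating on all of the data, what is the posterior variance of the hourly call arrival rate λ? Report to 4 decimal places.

0.2012

With a Gamma(shape α, rate β) prior, the Poisson likelihood is conjugate: the posterior is Gamma(α + ΣXᵢ, β + n).
Batch 1: sum of counts S = 86 over n = 14 hours.
After batch 1: Gamma(α+S, β+n) = Gamma(3.9+86, 5.9+14) = Gamma(89.9, 19.9).
Batch 2: sum of counts S = 25 over n = 4 hours.
After batch 2: Gamma(α+S, β+n) = Gamma(89.9+25, 19.9+4) = Gamma(114.9, 23.9).
Var = α/β² = 114.9/23.9² = 0.2012.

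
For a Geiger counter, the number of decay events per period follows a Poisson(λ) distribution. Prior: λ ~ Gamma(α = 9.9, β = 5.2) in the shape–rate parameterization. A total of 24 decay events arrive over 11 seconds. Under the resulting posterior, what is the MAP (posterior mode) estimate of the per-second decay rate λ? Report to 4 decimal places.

2.0309

With a Gamma(shape α, rate β) prior, the Poisson likelihood is conjugate: the posterior is Gamma(α + ΣXᵢ, β + n).
Posterior: Gamma(α+S, β+n) = Gamma(9.9+24, 5.2+11) = Gamma(33.9, 16.2).
Mode of Gamma(α,β) for α≥1 is (α−1)/β = 32.9/16.2 = 2.0309.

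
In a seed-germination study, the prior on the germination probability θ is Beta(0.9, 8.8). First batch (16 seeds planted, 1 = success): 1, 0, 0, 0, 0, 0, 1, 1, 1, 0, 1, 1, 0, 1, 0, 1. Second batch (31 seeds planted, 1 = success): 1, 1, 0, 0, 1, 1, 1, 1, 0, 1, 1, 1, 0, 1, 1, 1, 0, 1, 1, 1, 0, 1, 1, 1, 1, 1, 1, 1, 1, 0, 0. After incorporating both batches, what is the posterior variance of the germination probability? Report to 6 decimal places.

The Beta prior is conjugate to a Binomial/Bernoulli likelihood; the update adds successes to α and failures to β.
After batch 1: Beta(0.9+8, 8.8+8) = Beta(8.9, 16.8).
After batch 2: Beta(8.9+23, 16.8+8) = Beta(31.9, 24.8).
Var = αβ/((α+β)²(α+β+1)) = 31.9·24.8/(56.7²·57.7) = 0.004265.

0.004265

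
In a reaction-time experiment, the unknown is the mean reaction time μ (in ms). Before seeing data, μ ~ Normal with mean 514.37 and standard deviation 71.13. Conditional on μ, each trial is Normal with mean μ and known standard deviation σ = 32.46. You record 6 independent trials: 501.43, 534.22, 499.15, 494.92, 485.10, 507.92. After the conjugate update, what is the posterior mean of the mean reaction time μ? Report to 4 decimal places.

504.1449

For Normal data with known variance σ², a Normal(μ₀, σ₀²) prior on μ is conjugate. Posterior precision = 1/σ₀² + n/σ²; posterior mean is the precision-weighted average of μ₀ and x̄.
Σxᵢ = 501.43 + 534.22 + 499.15 + 494.92 + 485.10 + 507.92 = 3022.74, so n·x̄ = 3022.74.
σ₀² = 71.13² = 5059.4769, σ² = 32.46² = 1053.6516; σ² + n·σ₀² = 1053.6516 + 6·5059.4769 = 31410.513.
Posterior mean = (μ₀/σ₀² + n·x̄/σ²)/(1/σ₀² + n/σ²) = (σ²·μ₀ + σ₀²·n·x̄)/(σ² + n·σ₀²) = (1053.6516·514.37 + 5059.4769·3022.74)/31410.513 = 15835449.978198/31410.513 = 504.1449.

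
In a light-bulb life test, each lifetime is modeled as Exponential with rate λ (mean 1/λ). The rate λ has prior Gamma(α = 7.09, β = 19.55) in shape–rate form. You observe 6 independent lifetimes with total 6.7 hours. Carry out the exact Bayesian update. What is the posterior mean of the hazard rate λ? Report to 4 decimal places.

With a Gamma(shape α, rate β) prior on the exponential rate λ, the posterior after n observations with total T = Σxᵢ is Gamma(α+n, β+T).
Posterior: Gamma(7.09+6, 19.55+6.7) = Gamma(13.09, 26.25).
Posterior mean of λ = α/β = 13.09/26.25 = 0.4987.

0.4987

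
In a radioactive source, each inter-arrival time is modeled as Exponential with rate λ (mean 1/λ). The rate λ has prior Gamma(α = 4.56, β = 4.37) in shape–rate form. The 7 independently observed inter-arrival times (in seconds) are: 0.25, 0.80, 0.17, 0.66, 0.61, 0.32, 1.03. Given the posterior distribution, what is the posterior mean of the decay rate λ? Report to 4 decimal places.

1.4080

With a Gamma(shape α, rate β) prior on the exponential rate λ, the posterior after n observations with total T = Σxᵢ is Gamma(α+n, β+T).
Sum of observations T = 3.84 seconds; n = 7.
Posterior: Gamma(4.56+7, 4.37+3.84) = Gamma(11.56, 8.21).
Posterior mean of λ = α/β = 11.56/8.21 = 1.4080.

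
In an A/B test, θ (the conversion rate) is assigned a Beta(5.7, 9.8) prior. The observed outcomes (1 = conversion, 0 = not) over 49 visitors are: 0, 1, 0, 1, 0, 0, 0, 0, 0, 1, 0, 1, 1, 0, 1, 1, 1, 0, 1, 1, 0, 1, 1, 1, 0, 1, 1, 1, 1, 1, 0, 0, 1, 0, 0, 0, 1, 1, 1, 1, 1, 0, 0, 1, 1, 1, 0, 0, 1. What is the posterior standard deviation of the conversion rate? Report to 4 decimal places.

0.0617

The Beta prior is conjugate to a Binomial/Bernoulli likelihood; the update adds successes to α and failures to β.
Posterior: Beta(α+k, β+n−k) = Beta(5.7+28, 9.8+21) = Beta(33.7, 30.8).
Var = αβ/((α+β)²(α+β+1)) = 33.7·30.8/(64.5²·65.5) = 0.00380908; SD = √0.00380908 = 0.0617.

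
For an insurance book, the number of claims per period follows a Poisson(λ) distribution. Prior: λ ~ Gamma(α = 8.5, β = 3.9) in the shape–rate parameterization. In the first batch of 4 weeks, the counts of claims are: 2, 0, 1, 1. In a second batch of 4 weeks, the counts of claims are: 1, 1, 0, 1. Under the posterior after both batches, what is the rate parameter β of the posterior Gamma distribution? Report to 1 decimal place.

11.9

With a Gamma(shape α, rate β) prior, the Poisson likelihood is conjugate: the posterior is Gamma(α + ΣXᵢ, β + n).
Batch 1: sum of counts S = 4 over n = 4 weeks.
After batch 1: Gamma(α+S, β+n) = Gamma(8.5+4, 3.9+4) = Gamma(12.5, 7.9).
Batch 2: sum of counts S = 3 over n = 4 weeks.
After batch 2: Gamma(α+S, β+n) = Gamma(12.5+3, 7.9+4) = Gamma(15.5, 11.9).
Posterior β = 11.9.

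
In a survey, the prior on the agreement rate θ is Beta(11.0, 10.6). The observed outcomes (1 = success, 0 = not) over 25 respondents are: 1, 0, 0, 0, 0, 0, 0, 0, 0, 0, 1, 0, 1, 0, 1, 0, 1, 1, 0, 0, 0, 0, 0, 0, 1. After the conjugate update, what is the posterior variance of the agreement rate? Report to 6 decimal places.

0.004980

The Beta prior is conjugate to a Binomial/Bernoulli likelihood; the update adds successes to α and failures to β.
Posterior: Beta(α+k, β+n−k) = Beta(11.0+7, 10.6+18) = Beta(18.0, 28.6).
Var = αβ/((α+β)²(α+β+1)) = 18.0·28.6/(46.6²·47.6) = 0.004980.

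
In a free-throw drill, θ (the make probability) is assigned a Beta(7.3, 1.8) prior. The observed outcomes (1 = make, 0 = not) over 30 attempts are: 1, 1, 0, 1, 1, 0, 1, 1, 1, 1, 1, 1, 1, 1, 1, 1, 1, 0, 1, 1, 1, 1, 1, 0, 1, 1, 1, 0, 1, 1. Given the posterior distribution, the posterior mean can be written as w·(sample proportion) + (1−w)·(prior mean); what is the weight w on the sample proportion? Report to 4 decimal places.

The Beta prior is conjugate to a Binomial/Bernoulli likelihood; the update adds successes to α and failures to β.
Posterior mean = (α₀+k)/(α₀+β₀+n) = [n/(α₀+β₀+n)]·(k/n) + [(α₀+β₀)/(α₀+β₀+n)]·α₀/(α₀+β₀), so only n and the prior enter the weight.
The weight on the data is w = n/(α₀+β₀+n) = 30/(7.3+1.8+30) = 30/39.1 = 0.7673.

0.7673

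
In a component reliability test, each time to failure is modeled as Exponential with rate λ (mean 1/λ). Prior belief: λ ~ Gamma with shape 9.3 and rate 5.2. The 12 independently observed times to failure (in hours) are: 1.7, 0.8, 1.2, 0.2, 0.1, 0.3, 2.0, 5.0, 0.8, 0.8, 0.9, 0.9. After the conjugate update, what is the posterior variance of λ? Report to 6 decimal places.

0.053787

With a Gamma(shape α, rate β) prior on the exponential rate λ, the posterior after n observations with total T = Σxᵢ is Gamma(α+n, β+T).
Sum of observations T = 14.7 hours; n = 12.
Posterior: Gamma(9.3+12, 5.2+14.7) = Gamma(21.3, 19.9).
Var = α/β² = 0.053787.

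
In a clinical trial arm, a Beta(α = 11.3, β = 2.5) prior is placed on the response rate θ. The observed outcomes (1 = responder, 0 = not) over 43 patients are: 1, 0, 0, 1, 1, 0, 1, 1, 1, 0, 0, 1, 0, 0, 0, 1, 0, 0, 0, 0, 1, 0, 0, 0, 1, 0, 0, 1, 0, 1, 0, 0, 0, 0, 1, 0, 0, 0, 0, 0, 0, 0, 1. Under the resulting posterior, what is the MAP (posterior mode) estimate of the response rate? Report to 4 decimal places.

0.4434

The Beta prior is conjugate to a Binomial/Bernoulli likelihood; the update adds successes to α and failures to β.
Posterior: Beta(α+k, β+n−k) = Beta(11.3+14, 2.5+29) = Beta(25.3, 31.5).
Mode of Beta(a,b) for a,b>1 is (a−1)/(a+b−2) = 24.3/54.8 = 0.4434.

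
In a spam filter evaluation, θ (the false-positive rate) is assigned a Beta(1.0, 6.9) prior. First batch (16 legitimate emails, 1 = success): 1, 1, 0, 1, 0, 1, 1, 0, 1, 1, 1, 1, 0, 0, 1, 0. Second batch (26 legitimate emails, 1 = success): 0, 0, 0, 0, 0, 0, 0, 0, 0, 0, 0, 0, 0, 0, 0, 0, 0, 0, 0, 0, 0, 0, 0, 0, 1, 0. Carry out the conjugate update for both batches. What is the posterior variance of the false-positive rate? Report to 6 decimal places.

The Beta prior is conjugate to a Binomial/Bernoulli likelihood; the update adds successes to α and failures to β.
After batch 1: Beta(1.0+10, 6.9+6) = Beta(11.0, 12.9).
After batch 2: Beta(11.0+1, 12.9+25) = Beta(12.0, 37.9).
Var = αβ/((α+β)²(α+β+1)) = 12.0·37.9/(49.9²·50.9) = 0.003588.

0.003588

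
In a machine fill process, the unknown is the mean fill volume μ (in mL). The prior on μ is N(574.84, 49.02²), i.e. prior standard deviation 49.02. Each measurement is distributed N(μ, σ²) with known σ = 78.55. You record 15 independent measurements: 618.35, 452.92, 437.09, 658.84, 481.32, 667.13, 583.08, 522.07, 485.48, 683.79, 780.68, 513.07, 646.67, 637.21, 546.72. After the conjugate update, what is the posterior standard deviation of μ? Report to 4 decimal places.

18.7408

For Normal data with known variance σ², a Normal(μ₀, σ₀²) prior on μ is conjugate. Posterior precision = 1/σ₀² + n/σ²; posterior mean is the precision-weighted average of μ₀ and x̄.
σ₀² = 49.02² = 2402.9604, σ² = 78.55² = 6170.1025; σ² + n·σ₀² = 6170.1025 + 15·2402.9604 = 42214.5085.
Posterior precision = 1/σ₀² + n/σ² = 1/2402.9604 + 15/6170.1025 = (σ² + n·σ₀²)/(σ₀²σ²) = 42214.5085/(2402.9604·6170.1025); posterior variance σₙ² = σ₀²σ²/(σ² + n·σ₀²) = 2402.9604·6170.1025/42214.5085 = 351.218396.
Posterior SD = √σₙ² = √(2402.9604·6170.1025/42214.5085) = 18.7408.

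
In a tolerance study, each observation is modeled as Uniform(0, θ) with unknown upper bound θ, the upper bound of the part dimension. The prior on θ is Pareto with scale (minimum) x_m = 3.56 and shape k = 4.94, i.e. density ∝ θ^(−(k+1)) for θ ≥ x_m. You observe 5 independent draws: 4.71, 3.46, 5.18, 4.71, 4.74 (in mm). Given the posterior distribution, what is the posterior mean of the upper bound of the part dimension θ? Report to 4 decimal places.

A Pareto(scale x_m, shape k) prior on the upper bound θ of Uniform(0, θ) is conjugate: posterior is Pareto(max(x_m, max xᵢ), k + n).
Sample maximum = 5.18; prior scale x_m = 3.56 → posterior scale = max = 5.18.
Posterior shape = 4.94 + 5 = 9.94.
E[θ|data] = k·x_m/(k−1) = 9.94·5.18/8.94 = 5.7594.

5.7594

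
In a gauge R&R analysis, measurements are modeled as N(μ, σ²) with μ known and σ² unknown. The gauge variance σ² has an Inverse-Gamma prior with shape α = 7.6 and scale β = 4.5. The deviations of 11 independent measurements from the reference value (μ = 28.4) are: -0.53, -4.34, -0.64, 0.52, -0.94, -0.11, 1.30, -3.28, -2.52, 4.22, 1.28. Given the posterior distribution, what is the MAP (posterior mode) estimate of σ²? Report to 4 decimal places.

2.4091

With known mean μ and an Inverse-Gamma(α, β) prior on σ², the Normal likelihood is conjugate: posterior is Inv-Gamma(α + n/2, β + Σ(xᵢ−μ)²/2).
Σ(xᵢ−μ)² = (-0.53)² + (-4.34)² + (-0.64)² + (0.52)² + (-0.94)² + (-0.11)² + (1.30)² + (-3.28)² + (-2.52)² + (4.22)² + (1.28)² = 58.9378.
Posterior: Inv-Gamma(7.6 + 11/2, 4.5 + 58.9378/2) = Inv-Gamma(13.10, 33.96890).
Mode = β/(α+1) = 33.96890/14.10 = 2.4091.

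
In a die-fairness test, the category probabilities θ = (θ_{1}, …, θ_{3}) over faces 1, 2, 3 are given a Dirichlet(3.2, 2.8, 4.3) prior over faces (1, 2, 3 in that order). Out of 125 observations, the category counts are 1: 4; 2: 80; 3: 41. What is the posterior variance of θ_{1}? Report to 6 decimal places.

The Dirichlet prior is conjugate to the Multinomial likelihood: each posterior αⱼ = prior αⱼ + observed count nⱼ.
Posterior concentration: (7.2, 82.8, 45.3), total = 135.3.
Var[θ_j] = α_j(Σα−α_j)/((Σα)²(Σα+1)) = 7.2·128.1/(135.3²·136.3) = 0.000370.

0.000370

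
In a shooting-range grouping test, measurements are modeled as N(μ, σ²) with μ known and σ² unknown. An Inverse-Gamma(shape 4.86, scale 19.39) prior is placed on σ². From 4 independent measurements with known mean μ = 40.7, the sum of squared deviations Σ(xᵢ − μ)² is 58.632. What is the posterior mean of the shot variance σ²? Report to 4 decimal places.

8.3116

With known mean μ and an Inverse-Gamma(α, β) prior on σ², the Normal likelihood is conjugate: posterior is Inv-Gamma(α + n/2, β + Σ(xᵢ−μ)²/2).
Posterior: Inv-Gamma(4.86 + 4/2, 19.39 + 58.632/2) = Inv-Gamma(6.86, 48.7060).
E[σ²|data] = β/(α−1) = 48.7060/5.86 = 8.3116.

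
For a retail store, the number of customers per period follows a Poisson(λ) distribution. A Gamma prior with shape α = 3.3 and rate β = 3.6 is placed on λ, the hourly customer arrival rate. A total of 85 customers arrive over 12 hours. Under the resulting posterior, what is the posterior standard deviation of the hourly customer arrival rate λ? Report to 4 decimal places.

With a Gamma(shape α, rate β) prior, the Poisson likelihood is conjugate: the posterior is Gamma(α + ΣXᵢ, β + n).
Posterior: Gamma(α+S, β+n) = Gamma(3.3+85, 3.6+12) = Gamma(88.3, 15.6).
SD = √α/β = √88.3/15.6 = 0.6024.

0.6024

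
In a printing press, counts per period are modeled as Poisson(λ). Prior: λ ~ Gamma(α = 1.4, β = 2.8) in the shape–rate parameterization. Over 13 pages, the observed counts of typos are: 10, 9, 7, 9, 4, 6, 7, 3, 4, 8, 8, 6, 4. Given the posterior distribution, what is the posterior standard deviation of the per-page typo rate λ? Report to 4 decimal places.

With a Gamma(shape α, rate β) prior, the Poisson likelihood is conjugate: the posterior is Gamma(α + ΣXᵢ, β + n).
Sum of counts S = 85 over n = 13 pages.
Posterior: Gamma(α+S, β+n) = Gamma(1.4+85, 2.8+13) = Gamma(86.4, 15.8).
SD = √α/β = √86.4/15.8 = 0.5883.

0.5883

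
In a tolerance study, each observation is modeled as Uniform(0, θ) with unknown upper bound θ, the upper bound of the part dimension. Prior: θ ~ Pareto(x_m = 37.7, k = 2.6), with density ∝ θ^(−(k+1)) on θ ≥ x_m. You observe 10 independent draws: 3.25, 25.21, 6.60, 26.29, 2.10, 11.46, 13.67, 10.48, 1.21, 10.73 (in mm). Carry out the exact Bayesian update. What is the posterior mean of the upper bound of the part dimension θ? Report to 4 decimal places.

40.9500

A Pareto(scale x_m, shape k) prior on the upper bound θ of Uniform(0, θ) is conjugate: posterior is Pareto(max(x_m, max xᵢ), k + n).
Sample maximum = 26.29; prior scale x_m = 37.7 → posterior scale = max = 37.70.
Posterior shape = 2.6 + 10 = 12.6.
E[θ|data] = k·x_m/(k−1) = 12.6·37.70/11.6 = 40.9500.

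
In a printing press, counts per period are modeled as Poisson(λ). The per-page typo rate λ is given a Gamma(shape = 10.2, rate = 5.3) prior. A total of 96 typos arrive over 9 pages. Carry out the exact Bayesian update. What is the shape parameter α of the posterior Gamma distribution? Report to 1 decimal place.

With a Gamma(shape α, rate β) prior, the Poisson likelihood is conjugate: the posterior is Gamma(α + ΣXᵢ, β + n).
Posterior: Gamma(α+S, β+n) = Gamma(10.2+96, 5.3+9) = Gamma(106.2, 14.3).
Posterior α = 106.2.

106.2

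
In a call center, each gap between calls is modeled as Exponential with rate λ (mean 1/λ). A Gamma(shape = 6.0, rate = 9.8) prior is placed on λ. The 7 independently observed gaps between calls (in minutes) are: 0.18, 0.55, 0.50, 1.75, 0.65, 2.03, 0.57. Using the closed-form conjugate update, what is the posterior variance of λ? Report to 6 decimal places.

With a Gamma(shape α, rate β) prior on the exponential rate λ, the posterior after n observations with total T = Σxᵢ is Gamma(α+n, β+T).
Sum of observations T = 6.23 minutes; n = 7.
Posterior: Gamma(6.0+7, 9.8+6.23) = Gamma(13.0, 16.03).
Var = α/β² = 0.050591.

0.050591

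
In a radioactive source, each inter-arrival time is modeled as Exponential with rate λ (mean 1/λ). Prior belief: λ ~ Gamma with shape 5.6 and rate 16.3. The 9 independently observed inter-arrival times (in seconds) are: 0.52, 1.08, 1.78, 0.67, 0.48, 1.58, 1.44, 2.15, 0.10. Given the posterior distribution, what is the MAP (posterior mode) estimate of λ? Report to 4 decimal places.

With a Gamma(shape α, rate β) prior on the exponential rate λ, the posterior after n observations with total T = Σxᵢ is Gamma(α+n, β+T).
Sum of observations T = 9.80 seconds; n = 9.
Posterior: Gamma(5.6+9, 16.3+9.80) = Gamma(14.6, 26.10).
Mode = (α−1)/β = 0.5211.

0.5211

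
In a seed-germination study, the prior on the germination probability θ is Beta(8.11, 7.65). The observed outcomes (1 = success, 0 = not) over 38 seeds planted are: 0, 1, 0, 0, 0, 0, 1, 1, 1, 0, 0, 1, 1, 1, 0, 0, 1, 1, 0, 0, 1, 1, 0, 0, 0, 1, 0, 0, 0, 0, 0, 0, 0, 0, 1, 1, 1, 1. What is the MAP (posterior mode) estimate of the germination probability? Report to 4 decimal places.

0.4465

The Beta prior is conjugate to a Binomial/Bernoulli likelihood; the update adds successes to α and failures to β.
Posterior: Beta(α+k, β+n−k) = Beta(8.11+16, 7.65+22) = Beta(24.11, 29.65).
Mode of Beta(a,b) for a,b>1 is (a−1)/(a+b−2) = 23.11/51.76 = 0.4465.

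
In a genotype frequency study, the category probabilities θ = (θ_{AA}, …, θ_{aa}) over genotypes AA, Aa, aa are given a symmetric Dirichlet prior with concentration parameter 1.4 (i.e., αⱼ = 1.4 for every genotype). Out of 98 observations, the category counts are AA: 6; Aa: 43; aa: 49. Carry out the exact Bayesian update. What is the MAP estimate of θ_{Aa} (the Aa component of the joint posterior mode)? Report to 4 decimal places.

The Dirichlet prior is conjugate to the Multinomial likelihood: each posterior αⱼ = prior αⱼ + observed count nⱼ.
Posterior concentration: (7.4, 44.4, 50.4), total = 102.2.
Joint mode component: (α_{Aa}−1)/(Σα−K) = 43.4/99.2 = 0.4375.

0.4375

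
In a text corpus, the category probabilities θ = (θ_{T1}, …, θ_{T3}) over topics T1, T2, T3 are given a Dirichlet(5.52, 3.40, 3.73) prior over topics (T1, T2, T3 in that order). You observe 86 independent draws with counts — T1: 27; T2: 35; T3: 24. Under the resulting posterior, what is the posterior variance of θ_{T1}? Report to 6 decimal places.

The Dirichlet prior is conjugate to the Multinomial likelihood: each posterior αⱼ = prior αⱼ + observed count nⱼ.
Posterior concentration: (32.52, 38.40, 27.73), total = 98.65.
Var[θ_j] = α_j(Σα−α_j)/((Σα)²(Σα+1)) = 32.52·66.13/(98.65²·99.65) = 0.002218.

0.002218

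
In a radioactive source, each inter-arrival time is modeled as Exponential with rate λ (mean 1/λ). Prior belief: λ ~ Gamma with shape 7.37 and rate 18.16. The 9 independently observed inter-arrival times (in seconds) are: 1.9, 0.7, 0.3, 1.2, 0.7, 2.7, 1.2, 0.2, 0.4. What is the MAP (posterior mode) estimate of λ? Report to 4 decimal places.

With a Gamma(shape α, rate β) prior on the exponential rate λ, the posterior after n observations with total T = Σxᵢ is Gamma(α+n, β+T).
Sum of observations T = 9.3 seconds; n = 9.
Posterior: Gamma(7.37+9, 18.16+9.3) = Gamma(16.37, 27.46).
Mode = (α−1)/β = 0.5597.

0.5597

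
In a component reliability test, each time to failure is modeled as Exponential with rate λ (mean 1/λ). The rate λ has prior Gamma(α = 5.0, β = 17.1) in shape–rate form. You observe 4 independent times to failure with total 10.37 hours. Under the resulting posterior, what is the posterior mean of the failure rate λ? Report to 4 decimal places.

With a Gamma(shape α, rate β) prior on the exponential rate λ, the posterior after n observations with total T = Σxᵢ is Gamma(α+n, β+T).
Posterior: Gamma(5.0+4, 17.1+10.37) = Gamma(9.0, 27.47).
Posterior mean of λ = α/β = 9.0/27.47 = 0.3276.

0.3276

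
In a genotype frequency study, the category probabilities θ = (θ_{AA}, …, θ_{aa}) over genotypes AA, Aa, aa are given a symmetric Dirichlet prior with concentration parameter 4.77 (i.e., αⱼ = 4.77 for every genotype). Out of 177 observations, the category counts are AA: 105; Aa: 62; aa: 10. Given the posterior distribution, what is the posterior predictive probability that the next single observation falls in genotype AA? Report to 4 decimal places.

0.5738

The Dirichlet prior is conjugate to the Multinomial likelihood: each posterior αⱼ = prior αⱼ + observed count nⱼ.
Posterior concentration: (109.77, 66.77, 14.77), total = 191.31.
P(next = AA | data) = α_{AA}/Σα = 0.5738.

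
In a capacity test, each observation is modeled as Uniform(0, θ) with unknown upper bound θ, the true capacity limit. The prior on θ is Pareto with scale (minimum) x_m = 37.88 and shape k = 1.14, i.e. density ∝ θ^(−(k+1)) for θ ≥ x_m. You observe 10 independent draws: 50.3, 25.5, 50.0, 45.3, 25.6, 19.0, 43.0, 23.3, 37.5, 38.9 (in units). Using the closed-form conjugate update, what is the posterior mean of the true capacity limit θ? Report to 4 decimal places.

A Pareto(scale x_m, shape k) prior on the upper bound θ of Uniform(0, θ) is conjugate: posterior is Pareto(max(x_m, max xᵢ), k + n).
Sample maximum = 50.3; prior scale x_m = 37.88 → posterior scale = max = 50.30.
Posterior shape = 1.14 + 10 = 11.14.
E[θ|data] = k·x_m/(k−1) = 11.14·50.30/10.14 = 55.2606.

55.2606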